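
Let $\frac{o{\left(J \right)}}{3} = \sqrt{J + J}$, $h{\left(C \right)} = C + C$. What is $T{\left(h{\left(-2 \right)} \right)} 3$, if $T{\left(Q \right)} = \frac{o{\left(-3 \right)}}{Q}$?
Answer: $- \frac{9 i \sqrt{6}}{4} \approx - 5.5114 i$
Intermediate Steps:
$h{\left(C \right)} = 2 C$
$o{\left(J \right)} = 3 \sqrt{2} \sqrt{J}$ ($o{\left(J \right)} = 3 \sqrt{J + J} = 3 \sqrt{2 J} = 3 \sqrt{2} \sqrt{J}$)
$T{\left(Q \right)} = \frac{3 i \sqrt{6}}{Q}$ ($T{\left(Q \right)} = \frac{3 \sqrt{2} \sqrt{-3}}{Q} = \frac{3 \sqrt{2} i \sqrt{3}}{Q} = \frac{3 i \sqrt{6}}{Q}$)
$T{\left(h{\left(-2 \right)} \right)} 3 = \frac{3 i \sqrt{6}}{2 \left(-2\right)} 3 = \frac{3 i \sqrt{6}}{-4} \cdot 3 = 3 i \sqrt{6} \left(- \frac{1}{4}\right) 3 = - \frac{3 i \sqrt{6}}{4} \cdot 3 = - \frac{9 i \sqrt{6}}{4}$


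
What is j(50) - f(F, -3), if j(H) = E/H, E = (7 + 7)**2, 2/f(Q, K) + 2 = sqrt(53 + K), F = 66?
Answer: 2204/575 - 5*sqrt(2)/23 ≈ 3.5256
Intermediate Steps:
f(Q, K) = 2/(-2 + sqrt(53 + K))
E = 196 (E = 14**2 = 196)
j(H) = 196/H
j(50) - f(F, -3) = 196/50 - 2/(-2 + sqrt(53 - 3)) = 196*(1/50) - 2/(-2 + sqrt(50)) = 98/25 - 2/(-2 + 5*sqrt(2))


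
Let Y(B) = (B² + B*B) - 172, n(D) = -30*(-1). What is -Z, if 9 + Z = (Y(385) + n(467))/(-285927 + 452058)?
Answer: 1198871/166131 ≈ 7.2164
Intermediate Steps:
n(D) = 30
Y(B) = -172 + 2*B² (Y(B) = (B² + B²) - 172 = 2*B² - 172 = -172 + 2*B²)
Z = -1198871/166131 (Z = -9 + ((-172 + 2*385²) + 30)/(-285927 + 452058) = -9 + ((-172 + 2*148225) + 30)/166131 = -9 + ((-172 + 296450) + 30)*(1/166131) = -9 + (296278 + 30)*(1/166131) = -9 + 296308*(1/166131) = -9 + 296308/166131 = -1198871/166131 ≈ -7.2164)
-Z = -1*(-1198871/166131) = 1198871/166131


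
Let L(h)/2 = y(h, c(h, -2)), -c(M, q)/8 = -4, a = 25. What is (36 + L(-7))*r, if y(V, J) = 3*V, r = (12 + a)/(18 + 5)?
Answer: -222/23 ≈ -9.6522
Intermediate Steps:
r = 37/23 (r = (12 + 25)/(18 + 5) = 37/23 ≈ 1.6087)
c(M, q) = 32 (c(M, q) = -8*(-4) = 32)
L(h) = 6*h (L(h) = 2*(3*h) = 6*h)
(36 + L(-7))*r = (36 + 6*(-7))*(37/23) = (36 - 42)*(37/23) = -6*37/23 = -222/23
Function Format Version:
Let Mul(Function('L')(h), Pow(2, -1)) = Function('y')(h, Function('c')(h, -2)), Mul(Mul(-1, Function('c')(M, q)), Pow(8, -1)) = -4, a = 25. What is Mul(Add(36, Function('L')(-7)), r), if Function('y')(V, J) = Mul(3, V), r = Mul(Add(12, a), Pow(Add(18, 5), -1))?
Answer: Rational(-222, 23) ≈ -9.6522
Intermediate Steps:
r = Rational(37, 23) (r = Mul(Add(12, 25), Pow(Add(18, 5), -1)) = Mul(37, Pow(23, -1)) = Mul(37, Rational(1, 23)) = Rational(37, 23) ≈ 1.6087)
Function('c')(M, q) = 32 (Function('c')(M, q) = Mul(-8, -4) = 32)
Function('L')(h) = Mul(6, h) (Function('L')(h) = Mul(2, Mul(3, h)) = Mul(6, h))
Mul(Add(36, Function('L')(-7)), r) = Mul(Add(36, Mul(6, -7)), Rational(37, 23)) = Mul(Add(36, -42), Rational(37, 23)) = Mul(-6, Rational(37, 23)) = Rational(-222, 23)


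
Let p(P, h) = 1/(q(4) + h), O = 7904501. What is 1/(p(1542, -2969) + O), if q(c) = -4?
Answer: 2973/23500081472 ≈ 1.2651e-7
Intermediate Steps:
p(P, h) = 1/(-4 + h)
1/(p(1542, -2969) + O) = 1/(1/(-4 - 2969) + 7904501) = 1/(1/(-2973) + 7904501) = 1/(-1/2973 + 7904501) = 1/(23500081472/2973) = 2973/23500081472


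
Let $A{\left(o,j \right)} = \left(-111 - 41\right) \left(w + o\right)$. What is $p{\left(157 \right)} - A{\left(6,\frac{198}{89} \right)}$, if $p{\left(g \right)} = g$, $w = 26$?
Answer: $5021$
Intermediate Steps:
$A{\left(o,j \right)} = -3952 - 152 o$ ($A{\left(o,j \right)} = \left(-111 - 41\right) \left(26 + o\right) = - 152 \left(26 + o\right) = -3952 - 152 o$)
$p{\left(157 \right)} - A{\left(6,\frac{198}{89} \right)} = 157 - \left(-3952 - 912\right) = 157 - -4864 = 157 + 4864 = 5021$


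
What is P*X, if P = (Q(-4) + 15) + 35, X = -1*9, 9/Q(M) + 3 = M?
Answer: -3069/7 ≈ -438.43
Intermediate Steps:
Q(M) = 9/(-3 + M)
X = -9
P = 341/7 (P = (9/(-3 - 4) + 15) + 35 = (9/(-7) + 15) + 35 = (9*(-⅐) + 15) + 35 = (-9/7 + 15) + 35 = 96/7 + 35 = 341/7 ≈ 48.714)
P*X = (341/7)*(-9) = -3069/7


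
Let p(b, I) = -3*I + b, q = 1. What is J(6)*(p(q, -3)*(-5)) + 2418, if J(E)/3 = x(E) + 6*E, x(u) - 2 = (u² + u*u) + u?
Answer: -14982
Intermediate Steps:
x(u) = 2 + u + 2*u² (x(u) = 2 + ((u² + u*u) + u) = 2 + ((u² + u²) + u) = 2 + (2*u² + u) = 2 + (u + 2*u²) = 2 + u + 2*u²)
J(E) = 6 + 6*E² + 21*E (J(E) = 3*((2 + E + 2*E²) + 6*E) = 3*(2 + 2*E² + 7*E) = 6 + 6*E² + 21*E)
p(b, I) = b - 3*I
J(6)*(p(q, -3)*(-5)) + 2418 = (6 + 6*6² + 21*6)*((1 - 3*(-3))*(-5)) + 2418 = (6 + 6*36 + 126)*((1 + 9)*(-5)) + 2418 = (6 + 216 + 126)*(10*(-5)) + 2418 = 348*(-50) + 2418 = -17400 + 2418 = -14982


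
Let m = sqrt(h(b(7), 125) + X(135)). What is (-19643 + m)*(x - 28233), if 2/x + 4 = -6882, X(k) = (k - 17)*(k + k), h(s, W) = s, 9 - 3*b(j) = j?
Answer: 1909421779460/3443 - 97206220*sqrt(286746)/10329 ≈ 5.4954e+8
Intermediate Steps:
b(j) = 3 - j/3
X(k) = 2*k*(-17 + k) (X(k) = (-17 + k)*(2*k) = 2*k*(-17 + k))
x = -1/3443 (x = 2/(-4 - 6882) = 2/(-6886) = 2*(-1/6886) = -1/3443 ≈ -0.00029044)
m = sqrt(286746)/3 (m = sqrt((3 - 1/3*7) + 2*135*(-17 + 135)) = sqrt((3 - 7/3) + 2*135*118) = sqrt(2/3 + 31860) = sqrt(95582/3) = sqrt(286746)/3 ≈ 178.50)
(-19643 + m)*(x - 28233) = (-19643 + sqrt(286746)/3)*(-1/3443 - 28233) = (-19643 + sqrt(286746)/3)*(-97206220/3443) = 1909421779460/3443 - 97206220*sqrt(286746)/10329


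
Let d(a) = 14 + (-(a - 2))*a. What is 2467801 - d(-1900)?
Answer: 6081587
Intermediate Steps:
d(a) = 14 + a*(2 - a) (d(a) = 14 + (-(-2 + a))*a = 14 + (2 - a)*a = 14 + a*(2 - a))
2467801 - d(-1900) = 2467801 - (14 - 1*(-1900)² + 2*(-1900)) = 2467801 - (14 - 1*3610000 - 3800) = 2467801 - (14 - 3610000 - 3800) = 2467801 - 1*(-3613786) = 2467801 + 3613786 = 6081587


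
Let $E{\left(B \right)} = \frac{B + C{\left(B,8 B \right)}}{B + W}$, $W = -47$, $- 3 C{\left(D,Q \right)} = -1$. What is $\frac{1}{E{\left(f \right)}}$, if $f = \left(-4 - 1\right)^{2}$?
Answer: $- \frac{33}{38} \approx -0.86842$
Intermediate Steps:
$C{\left(D,Q \right)} = \frac{1}{3}$ ($C{\left(D,Q \right)} = \left(- \frac{1}{3}\right) \left(-1\right) = \frac{1}{3}$)
$f = 25$ ($f = \left(-5\right)^{2} = 25$)
$E{\left(B \right)} = \frac{\frac{1}{3} + B}{-47 + B}$ ($E{\left(B \right)} = \frac{B + \frac{1}{3}}{B - 47} = \frac{\frac{1}{3} + B}{-47 + B}$)
$\frac{1}{E{\left(f \right)}} = \frac{1}{\frac{1}{-47 + 25} \left(\frac{1}{3} + 25\right)} = \frac{1}{\frac{1}{-22} \cdot \frac{76}{3}} = \frac{1}{\left(- \frac{1}{22}\right) \frac{76}{3}} = \frac{1}{- \frac{38}{33}} = - \frac{33}{38}$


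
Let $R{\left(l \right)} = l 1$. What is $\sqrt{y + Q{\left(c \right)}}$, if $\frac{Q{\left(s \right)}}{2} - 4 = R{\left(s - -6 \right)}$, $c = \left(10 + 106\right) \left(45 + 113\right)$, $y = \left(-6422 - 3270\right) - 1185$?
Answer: $\sqrt{25799} \approx 160.62$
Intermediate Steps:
$R{\left(l \right)} = l$
$y = -10877$ ($y = -9692 - 1185 = -10877$)
$c = 18328$ ($c = 116 \cdot 158 = 18328$)
$Q{\left(s \right)} = 20 + 2 s$ ($Q{\left(s \right)} = 8 + 2 \left(s - -6\right) = 8 + 2 \left(s + 6\right) = 8 + 2 \left(6 + s\right) = 8 + \left(12 + 2 s\right) = 20 + 2 s$)
$\sqrt{y + Q{\left(c \right)}} = \sqrt{-10877 + \left(20 + 2 \cdot 18328\right)} = \sqrt{-10877 + \left(20 + 36656\right)} = \sqrt{-10877 + 36676} = \sqrt{25799}$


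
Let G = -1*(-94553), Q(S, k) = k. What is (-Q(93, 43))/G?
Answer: -43/94553 ≈ -0.00045477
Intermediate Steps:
G = 94553
(-Q(93, 43))/G = -1*43/94553 = -43*1/94553 = -43/94553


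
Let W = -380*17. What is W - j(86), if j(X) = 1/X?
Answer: -555561/86 ≈ -6460.0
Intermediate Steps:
W = -6460
W - j(86) = -6460 - 1/86 = -555561/86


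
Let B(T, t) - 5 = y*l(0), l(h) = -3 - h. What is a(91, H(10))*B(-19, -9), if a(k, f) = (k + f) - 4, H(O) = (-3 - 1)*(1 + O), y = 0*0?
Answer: 215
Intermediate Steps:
y = 0
H(O) = -4 - 4*O (H(O) = -4*(1 + O) = -4 - 4*O)
B(T, t) = 5 (B(T, t) = 5 + 0*(-3 - 1*0) = 5 + 0*(-3 + 0) = 5 + 0*(-3) = 5 + 0 = 5)
a(k, f) = -4 + f + k (a(k, f) = (f + k) - 4 = -4 + f + k)
a(91, H(10))*B(-19, -9) = (-4 + (-4 - 4*10) + 91)*5 = (-4 + (-4 - 40) + 91)*5 = (-4 - 44 + 91)*5 = 43*5 = 215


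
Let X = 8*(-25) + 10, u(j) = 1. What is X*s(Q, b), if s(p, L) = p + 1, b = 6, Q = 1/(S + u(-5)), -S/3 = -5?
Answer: -1615/8 ≈ -201.88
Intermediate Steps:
S = 15 (S = -3*(-5) = 15)
Q = 1/16 (Q = 1/(15 + 1) = 1/16 ≈ 0.062500)
X = -190 (X = -200 + 10 = -190)
s(p, L) = 1 + p
X*s(Q, b) = -190*(1 + 1/16) = -190*17/16 = -1615/8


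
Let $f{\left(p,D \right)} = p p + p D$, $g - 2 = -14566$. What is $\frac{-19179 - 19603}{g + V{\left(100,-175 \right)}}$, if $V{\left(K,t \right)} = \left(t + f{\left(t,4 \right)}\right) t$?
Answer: $\frac{19391}{2610407} \approx 0.0074283$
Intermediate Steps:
$g = -14564$ ($g = 2 - 14566 = -14564$)
$f{\left(p,D \right)} = p^{2} + D p$
$V{\left(K,t \right)} = t \left(t + t \left(4 + t\right)\right)$ ($V{\left(K,t \right)} = \left(t + t \left(4 + t\right)\right) t = t \left(t + t \left(4 + t\right)\right)$)
$\frac{-19179 - 19603}{g + V{\left(100,-175 \right)}} = \frac{-19179 - 19603}{-14564 + \left(-175\right)^{2} \left(5 - 175\right)} = - \frac{38782}{-14564 + 30625 \left(-170\right)} = - \frac{38782}{-14564 - 5206250} = - \frac{38782}{-5220814} = \left(-38782\right) \left(- \frac{1}{5220814}\right) = \frac{19391}{2610407}$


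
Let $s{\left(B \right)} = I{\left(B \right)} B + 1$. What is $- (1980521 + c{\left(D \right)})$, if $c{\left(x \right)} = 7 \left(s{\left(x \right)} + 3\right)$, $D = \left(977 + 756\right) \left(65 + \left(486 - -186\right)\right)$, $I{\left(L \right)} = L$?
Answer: $-11419056360436$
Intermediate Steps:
$D = 1277221$ ($D = 1733 \left(65 + \left(486 + 186\right)\right) = 1733 \left(65 + 672\right) = 1733 \cdot 737 = 1277221$)
$s{\left(B \right)} = 1 + B^{2}$ ($s{\left(B \right)} = B B + 1 = B^{2} + 1 = 1 + B^{2}$)
$c{\left(x \right)} = 28 + 7 x^{2}$ ($c{\left(x \right)} = 7 \left(\left(1 + x^{2}\right) + 3\right) = 7 \left(4 + x^{2}\right) = 28 + 7 x^{2}$)
$- (1980521 + c{\left(D \right)}) = - (1980521 + \left(28 + 7 \cdot 1277221^{2}\right)) = - (1980521 + \left(28 + 7 \cdot 1631293482841\right)) = - (1980521 + \left(28 + 11419054379887\right)) = - (1980521 + 11419054379915) = \left(-1\right) 11419056360436 = -11419056360436$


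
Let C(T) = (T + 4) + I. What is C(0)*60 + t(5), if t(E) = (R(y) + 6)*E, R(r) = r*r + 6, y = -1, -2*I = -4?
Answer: 425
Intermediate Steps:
I = 2 (I = -½*(-4) = 2)
R(r) = 6 + r² (R(r) = r² + 6 = 6 + r²)
C(T) = 6 + T (C(T) = (T + 4) + 2 = (4 + T) + 2 = 6 + T)
t(E) = 13*E (t(E) = ((6 + (-1)²) + 6)*E = ((6 + 1) + 6)*E = (7 + 6)*E = 13*E)
C(0)*60 + t(5) = (6 + 0)*60 + 13*5 = 6*60 + 65 = 360 + 65 = 425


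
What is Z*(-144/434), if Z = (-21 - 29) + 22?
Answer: 288/31 ≈ 9.2903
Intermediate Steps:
Z = -28 (Z = -50 + 22 = -28)
Z*(-144/434) = -(-4032)/434 = -28*(-72/217) = 288/31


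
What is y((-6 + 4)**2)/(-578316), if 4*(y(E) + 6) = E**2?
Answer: 1/289158 ≈ 3.4583e-6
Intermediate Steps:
y(E) = -6 + E**2/4
y((-6 + 4)**2)/(-578316) = (-6 + ((-6 + 4)**2)**2/4)/(-578316) = (-6 + ((-2)**2)**2/4)*(-1/578316) = (-6 + (1/4)*4**2)*(-1/578316) = (-6 + (1/4)*16)*(-1/578316) = (-6 + 4)*(-1/578316) = -2*(-1/578316) = 1/289158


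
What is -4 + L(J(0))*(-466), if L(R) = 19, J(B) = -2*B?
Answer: -8858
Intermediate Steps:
-4 + L(J(0))*(-466) = -4 + 19*(-466) = -4 - 8854 = -8858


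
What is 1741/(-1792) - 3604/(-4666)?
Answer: -832569/4180736 ≈ -0.19914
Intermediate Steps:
1741/(-1792) - 3604/(-4666) = 1741*(-1/1792) - 3604*(-1/4666) = -1741/1792 + 1802/2333 = -832569/4180736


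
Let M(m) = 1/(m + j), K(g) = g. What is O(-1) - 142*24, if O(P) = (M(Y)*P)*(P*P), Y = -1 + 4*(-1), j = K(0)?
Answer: -17039/5 ≈ -3407.8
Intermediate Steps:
j = 0
Y = -5 (Y = -1 - 4 = -5)
M(m) = 1/m (M(m) = 1/(m + 0) = 1/m)
O(P) = -P³/5 (O(P) = (P/(-5))*(P*P) = (-P/5)*P² = -P³/5)
O(-1) - 142*24 = -⅕*(-1)³ - 142*24 = -⅕*(-1) - 3408 = ⅕ - 3408 = -17039/5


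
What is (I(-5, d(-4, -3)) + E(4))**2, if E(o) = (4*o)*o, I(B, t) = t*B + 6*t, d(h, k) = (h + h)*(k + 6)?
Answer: 1600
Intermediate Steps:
d(h, k) = 2*h*(6 + k) (d(h, k) = (2*h)*(6 + k) = 2*h*(6 + k))
I(B, t) = 6*t + B*t (I(B, t) = B*t + 6*t = 6*t + B*t)
E(o) = 4*o**2
(I(-5, d(-4, -3)) + E(4))**2 = ((2*(-4)*(6 - 3))*(6 - 5) + 4*4**2)**2 = ((2*(-4)*3)*1 + 4*16)**2 = (-24*1 + 64)**2 = (-24 + 64)**2 = 40**2 = 1600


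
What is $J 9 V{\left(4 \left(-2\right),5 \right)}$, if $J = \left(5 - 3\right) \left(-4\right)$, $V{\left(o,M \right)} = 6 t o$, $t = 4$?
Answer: $13824$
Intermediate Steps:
$V{\left(o,M \right)} = 24 o$ ($V{\left(o,M \right)} = 6 \cdot 4 o = 24 o$)
$J = -8$ ($J = 2 \left(-4\right) = -8$)
$J 9 V{\left(4 \left(-2\right),5 \right)} = \left(-8\right) 9 \cdot 24 \cdot 4 \left(-2\right) = - 72 \cdot 24 \left(-8\right) = \left(-72\right) \left(-192\right) = 13824$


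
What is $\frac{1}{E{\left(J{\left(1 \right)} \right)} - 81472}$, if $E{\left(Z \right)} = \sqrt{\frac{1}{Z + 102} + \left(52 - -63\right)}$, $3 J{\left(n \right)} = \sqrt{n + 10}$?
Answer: $\frac{\sqrt{306 + \sqrt{11}}}{\sqrt{35193 + 115 \sqrt{11}} - 81472 \sqrt{306 + \sqrt{11}}} \approx -1.2276 \cdot 10^{-5}$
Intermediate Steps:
$J{\left(n \right)} = \frac{\sqrt{10 + n}}{3}$ ($J{\left(n \right)} = \frac{\sqrt{n + 10}}{3} = \frac{\sqrt{10 + n}}{3}$)
$E{\left(Z \right)} = \sqrt{115 + \frac{1}{102 + Z}}$ ($E{\left(Z \right)} = \sqrt{\frac{1}{102 + Z} + \left(52 + 63\right)} = \sqrt{\frac{1}{102 + Z} + 115} = \sqrt{115 + \frac{1}{102 + Z}}$)
$\frac{1}{E{\left(J{\left(1 \right)} \right)} - 81472} = \frac{1}{\sqrt{\frac{11731 + 115 \frac{\sqrt{10 + 1}}{3}}{102 + \frac{\sqrt{10 + 1}}{3}}} - 81472} = \frac{1}{\sqrt{\frac{11731 + 115 \frac{\sqrt{11}}{3}}{102 + \frac{\sqrt{11}}{3}}} - 81472} = \frac{1}{\sqrt{\frac{11731 + \frac{115 \sqrt{11}}{3}}{102 + \frac{\sqrt{11}}{3}}} - 81472} = \frac{1}{\frac{\sqrt{11731 + \frac{115 \sqrt{11}}{3}}}{\sqrt{102 + \frac{\sqrt{11}}{3}}} - 81472} = \frac{1}{-81472 + \frac{\sqrt{11731 + \frac{115 \sqrt{11}}{3}}}{\sqrt{102 + \frac{\sqrt{11}}{3}}}}$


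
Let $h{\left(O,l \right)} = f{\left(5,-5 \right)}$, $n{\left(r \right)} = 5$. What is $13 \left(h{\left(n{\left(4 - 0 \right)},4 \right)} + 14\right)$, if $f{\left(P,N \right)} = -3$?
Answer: $143$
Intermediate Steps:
$h{\left(O,l \right)} = -3$
$13 \left(h{\left(n{\left(4 - 0 \right)},4 \right)} + 14\right) = 13 \left(-3 + 14\right) = 13 \cdot 11 = 143$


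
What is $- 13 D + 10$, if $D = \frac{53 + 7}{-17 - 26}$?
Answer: $\frac{1210}{43} \approx 28.14$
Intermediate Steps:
$D = - \frac{60}{43}$ ($D = \frac{60}{-43} = 60 \left(- \frac{1}{43}\right) = - \frac{60}{43} \approx -1.3953$)
$- 13 D + 10 = \left(-13\right) \left(- \frac{60}{43}\right) + 10 = \frac{780}{43} + 10 = \frac{1210}{43}$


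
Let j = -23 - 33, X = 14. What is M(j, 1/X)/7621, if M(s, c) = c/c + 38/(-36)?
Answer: -1/137178 ≈ -7.2898e-6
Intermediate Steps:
j = -56
M(s, c) = -1/18 (M(s, c) = 1 + 38*(-1/36) = 1 - 19/18 = -1/18)
M(j, 1/X)/7621 = -1/18/7621 = -1/18*1/7621 = -1/137178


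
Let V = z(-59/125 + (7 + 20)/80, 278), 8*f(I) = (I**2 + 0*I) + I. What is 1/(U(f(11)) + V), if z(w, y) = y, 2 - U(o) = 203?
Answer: 1/77 ≈ 0.012987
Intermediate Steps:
f(I) = I/8 + I**2/8 (f(I) = ((I**2 + 0*I) + I)/8 = ((I**2 + 0) + I)/8 = (I**2 + I)/8 = (I + I**2)/8 = I/8 + I**2/8)
U(o) = -201 (U(o) = 2 - 1*203 = 2 - 203 = -201)
V = 278
1/(U(f(11)) + V) = 1/(-201 + 278) = 1/77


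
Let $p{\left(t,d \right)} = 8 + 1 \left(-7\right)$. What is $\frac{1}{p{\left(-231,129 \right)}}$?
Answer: $1$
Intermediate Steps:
$p{\left(t,d \right)} = 1$ ($p{\left(t,d \right)} = 8 - 7 = 1$)
$\frac{1}{p{\left(-231,129 \right)}} = 1^{-1} = 1$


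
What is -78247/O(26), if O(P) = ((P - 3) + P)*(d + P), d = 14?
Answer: -78247/1960 ≈ -39.922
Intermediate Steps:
O(P) = (-3 + 2*P)*(14 + P) (O(P) = ((P - 3) + P)*(14 + P) = ((-3 + P) + P)*(14 + P) = (-3 + 2*P)*(14 + P))
-78247/O(26) = -78247/(-42 + 2*26**2 + 25*26) = -78247/(-42 + 2*676 + 650) = -78247/(-42 + 1352 + 650) = -78247/1960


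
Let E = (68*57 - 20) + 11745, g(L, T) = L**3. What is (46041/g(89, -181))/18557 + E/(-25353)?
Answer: -204092826667060/331670728060749 ≈ -0.61535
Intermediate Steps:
E = 15601 (E = (3876 - 20) + 11745 = 3856 + 11745 = 15601)
(46041/g(89, -181))/18557 + E/(-25353) = (46041/(89**3))/18557 + 15601/(-25353) = (46041/704969)*(1/18557) + 15601*(-1/25353) = (46041*(1/704969))*(1/18557) - 15601/25353 = (46041/704969)*(1/18557) - 15601/25353 = 46041/13082109733 - 15601/25353 = -204092826667060/331670728060749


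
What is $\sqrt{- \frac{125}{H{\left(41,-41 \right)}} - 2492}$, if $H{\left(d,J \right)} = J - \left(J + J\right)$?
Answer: $\frac{i \sqrt{4194177}}{41} \approx 49.95 i$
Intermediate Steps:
$H{\left(d,J \right)} = - J$ ($H{\left(d,J \right)} = J - 2 J = - J$)
$\sqrt{- \frac{125}{H{\left(41,-41 \right)}} - 2492} = \sqrt{- \frac{125}{\left(-1\right) \left(-41\right)} - 2492} = \sqrt{- \frac{125}{41} - 2492} = \sqrt{- \frac{102297}{41}} = \frac{i \sqrt{4194177}}{41}$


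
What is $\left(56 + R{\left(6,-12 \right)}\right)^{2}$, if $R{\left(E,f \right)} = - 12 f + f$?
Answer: $35344$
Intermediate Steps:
$R{\left(E,f \right)} = - 11 f$
$\left(56 + R{\left(6,-12 \right)}\right)^{2} = \left(56 - -132\right)^{2} = \left(56 + 132\right)^{2} = 188^{2} = 35344$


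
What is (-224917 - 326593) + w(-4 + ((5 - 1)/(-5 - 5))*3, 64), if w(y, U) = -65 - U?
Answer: -551639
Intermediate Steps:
(-224917 - 326593) + w(-4 + ((5 - 1)/(-5 - 5))*3, 64) = (-224917 - 326593) + (-65 - 1*64) = -551510 + (-65 - 64) = -551510 - 129 = -551639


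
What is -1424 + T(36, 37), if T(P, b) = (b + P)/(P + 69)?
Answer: -149447/105 ≈ -1423.3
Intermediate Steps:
T(P, b) = (P + b)/(69 + P)
-1424 + T(36, 37) = -1424 + (36 + 37)/(69 + 36) = -1424 + 73/105 = -149447/105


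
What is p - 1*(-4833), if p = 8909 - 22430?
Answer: -8688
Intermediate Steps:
p = -13521
p - 1*(-4833) = -13521 - 1*(-4833) = -13521 + 4833 = -8688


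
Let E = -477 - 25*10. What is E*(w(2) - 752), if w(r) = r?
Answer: 545250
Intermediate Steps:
E = -727 (E = -477 - 1*250 = -477 - 250 = -727)
E*(w(2) - 752) = -727*(2 - 752) = -727*(-750) = 545250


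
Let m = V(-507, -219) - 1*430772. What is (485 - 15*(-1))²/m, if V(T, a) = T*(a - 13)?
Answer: -62500/78287 ≈ -0.79834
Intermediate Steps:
V(T, a) = T*(-13 + a)
m = -313148 (m = -507*(-13 - 219) - 1*430772 = -507*(-232) - 430772 = 117624 - 430772 = -313148)
(485 - 15*(-1))²/m = (485 - 15*(-1))²/(-313148) = (485 + 15)²*(-1/313148) = 500²*(-1/313148) = 250000*(-1/313148) = -62500/78287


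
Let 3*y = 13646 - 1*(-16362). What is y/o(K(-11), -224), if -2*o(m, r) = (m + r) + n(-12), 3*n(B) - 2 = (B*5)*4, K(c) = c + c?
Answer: 3751/61 ≈ 61.492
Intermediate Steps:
K(c) = 2*c
y = 30008/3 (y = (13646 - 1*(-16362))/3 = (13646 + 16362)/3 = (⅓)*30008 = 30008/3 ≈ 10003.)
n(B) = ⅔ + 20*B/3 (n(B) = ⅔ + ((B*5)*4)/3 = ⅔ + ((5*B)*4)/3 = ⅔ + (20*B)/3 = ⅔ + 20*B/3)
o(m, r) = 119/3 - m/2 - r/2 (o(m, r) = -((m + r) + (⅔ + (20/3)*(-12)))/2 = -((m + r) + (⅔ - 80))/2 = -((m + r) - 238/3)/2 = -(-238/3 + m + r)/2 = 119/3 - m/2 - r/2)
y/o(K(-11), -224) = 30008/(3*(119/3 - (-11) - ½*(-224))) = 30008/(3*(119/3 - ½*(-22) + 112)) = 30008/(3*(119/3 + 11 + 112)) = 30008/(3*(488/3)) = (30008/3)*(3/488) = 3751/61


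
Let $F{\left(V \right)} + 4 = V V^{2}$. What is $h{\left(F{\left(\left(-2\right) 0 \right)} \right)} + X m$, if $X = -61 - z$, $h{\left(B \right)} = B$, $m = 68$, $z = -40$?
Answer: $-1432$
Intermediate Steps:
$F{\left(V \right)} = -4 + V^{3}$ ($F{\left(V \right)} = -4 + V V^{2} = -4 + V^{3}$)
$X = -21$ ($X = -61 - -40 = -61 + 40 = -21$)
$h{\left(F{\left(\left(-2\right) 0 \right)} \right)} + X m = \left(-4 + \left(\left(-2\right) 0\right)^{3}\right) - 1428 = \left(-4 + 0^{3}\right) - 1428 = \left(-4 + 0\right) - 1428 = -4 - 1428 = -1432$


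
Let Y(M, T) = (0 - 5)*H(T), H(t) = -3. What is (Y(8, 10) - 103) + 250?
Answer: 162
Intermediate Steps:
Y(M, T) = 15 (Y(M, T) = (0 - 5)*(-3) = -5*(-3) = 15)
(Y(8, 10) - 103) + 250 = (15 - 103) + 250 = -88 + 250 = 162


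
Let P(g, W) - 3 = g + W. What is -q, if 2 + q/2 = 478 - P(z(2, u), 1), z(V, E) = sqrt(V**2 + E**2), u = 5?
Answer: -944 + 2*sqrt(29) ≈ -933.23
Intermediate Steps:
z(V, E) = sqrt(E**2 + V**2)
P(g, W) = 3 + W + g (P(g, W) = 3 + (g + W) = 3 + (W + g) = 3 + W + g)
q = 944 - 2*sqrt(29) (q = -4 + 2*(478 - (3 + 1 + sqrt(5**2 + 2**2))) = -4 + 2*(478 - (3 + 1 + sqrt(25 + 4))) = -4 + 2*(478 - (3 + 1 + sqrt(29))) = -4 + 2*(478 - (4 + sqrt(29))) = -4 + 2*(478 + (-4 - sqrt(29))) = -4 + 2*(474 - sqrt(29)) = -4 + (948 - 2*sqrt(29)) = 944 - 2*sqrt(29) ≈ 933.23)
-q = -(944 - 2*sqrt(29)) = -944 + 2*sqrt(29)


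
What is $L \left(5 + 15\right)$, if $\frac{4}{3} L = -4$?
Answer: $-60$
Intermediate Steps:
$L = -3$ ($L = \frac{3}{4} \left(-4\right) = -3$)
$L \left(5 + 15\right) = - 3 \left(5 + 15\right) = \left(-3\right) 20 = -60$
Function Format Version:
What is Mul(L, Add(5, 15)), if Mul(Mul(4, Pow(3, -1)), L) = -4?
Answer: -60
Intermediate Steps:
L = -3 (L = Mul(Rational(3, 4), -4) = -3)
Mul(L, Add(5, 15)) = Mul(-3, Add(5, 15)) = Mul(-3, 20) = -60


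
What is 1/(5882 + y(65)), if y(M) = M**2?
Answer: 1/10107 ≈ 9.8941e-5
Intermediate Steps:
1/(5882 + y(65)) = 1/(5882 + 65**2) = 1/(5882 + 4225) = 1/10107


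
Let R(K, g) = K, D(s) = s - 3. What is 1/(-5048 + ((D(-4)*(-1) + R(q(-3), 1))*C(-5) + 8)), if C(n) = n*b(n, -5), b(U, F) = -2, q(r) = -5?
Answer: -1/5020 ≈ -0.00019920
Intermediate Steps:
D(s) = -3 + s
C(n) = -2*n (C(n) = n*(-2) = -2*n)
1/(-5048 + ((D(-4)*(-1) + R(q(-3), 1))*C(-5) + 8)) = 1/(-5048 + (((-3 - 4)*(-1) - 5)*(-2*(-5)) + 8)) = 1/(-5048 + ((-7*(-1) - 5)*10 + 8)) = 1/(-5048 + ((7 - 5)*10 + 8)) = 1/(-5048 + (2*10 + 8)) = 1/(-5048 + (20 + 8)) = 1/(-5048 + 28) = 1/(-5020) = -1/5020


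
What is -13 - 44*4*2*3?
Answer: -1069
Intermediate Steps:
-13 - 44*4*2*3 = -13 - 352*3 = -13 - 44*24 = -13 - 1056 = -1069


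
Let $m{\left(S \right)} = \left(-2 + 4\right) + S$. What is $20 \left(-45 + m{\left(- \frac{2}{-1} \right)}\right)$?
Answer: $-820$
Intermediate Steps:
$m{\left(S \right)} = 2 + S$
$20 \left(-45 + m{\left(- \frac{2}{-1} \right)}\right) = 20 \left(-45 + \left(2 - \frac{2}{-1}\right)\right) = 20 \left(-45 + \left(2 - -2\right)\right) = 20 \left(-45 + \left(2 + 2\right)\right) = 20 \left(-45 + 4\right) = 20 \left(-41\right) = -820$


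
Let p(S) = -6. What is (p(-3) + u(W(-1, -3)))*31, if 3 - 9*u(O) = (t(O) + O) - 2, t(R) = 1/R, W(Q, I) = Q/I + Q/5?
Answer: -52669/270 ≈ -195.07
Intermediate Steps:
W(Q, I) = Q/5 + Q/I (W(Q, I) = Q/I + Q*(1/5) = Q/I + Q/5 = Q/5 + Q/I)
u(O) = 5/9 - O/9 - 1/(9*O) (u(O) = 1/3 - ((1/O + O) - 2)/9 = 1/3 - ((O + 1/O) - 2)/9 = 1/3 - (-2 + O + 1/O)/9 = 1/3 + (2/9 - O/9 - 1/(9*O)) = 5/9 - O/9 - 1/(9*O))
(p(-3) + u(W(-1, -3)))*31 = (-6 + (-1 + ((1/5)*(-1) - 1/(-3))*(5 - ((1/5)*(-1) - 1/(-3))))/(9*((1/5)*(-1) - 1/(-3))))*31 = (-6 + (-1 + (-1/5 - 1*(-1/3))*(5 - (-1/5 - 1*(-1/3))))/(9*(-1/5 - 1*(-1/3))))*31 = (-6 + (-1 + (-1/5 + 1/3)*(5 - (-1/5 + 1/3)))/(9*(-1/5 + 1/3)))*31 = (-6 + (-1 + 2*(5 - 1*2/15)/15)/(9*(2/15)))*31 = (-6 + (1/9)*(15/2)*(-1 + 2*(5 - 2/15)/15))*31 = (-6 + (1/9)*(15/2)*(-1 + (2/15)*(73/15)))*31 = (-6 + (1/9)*(15/2)*(-1 + 146/225))*31 = (-6 + (1/9)*(15/2)*(-79/225))*31 = (-6 - 79/270)*31 = -1699/270*31 = -52669/270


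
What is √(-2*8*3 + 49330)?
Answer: √49282 ≈ 222.00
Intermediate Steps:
√(-2*8*3 + 49330) = √(-16*3 + 49330) = √(-48 + 49330) = √49282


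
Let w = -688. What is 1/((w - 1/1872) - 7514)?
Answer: -1872/15354145 ≈ -0.00012192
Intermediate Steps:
1/((w - 1/1872) - 7514) = 1/((-688 - 1/1872) - 7514) = 1/(-1287937/1872 - 7514) = 1/(-15354145/1872) = -1872/15354145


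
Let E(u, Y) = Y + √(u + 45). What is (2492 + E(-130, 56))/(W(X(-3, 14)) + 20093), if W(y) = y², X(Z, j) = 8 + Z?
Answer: 182/1437 + I*√85/20118 ≈ 0.12665 + 0.00045827*I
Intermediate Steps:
E(u, Y) = Y + √(45 + u)
(2492 + E(-130, 56))/(W(X(-3, 14)) + 20093) = (2492 + (56 + √(45 - 130)))/((8 - 3)² + 20093) = (2492 + (56 + √(-85)))/(5² + 20093) = (2492 + (56 + I*√85))/(25 + 20093) = (2548 + I*√85)/20118 = (2548 + I*√85)*(1/20118) = 182/1437 + I*√85/20118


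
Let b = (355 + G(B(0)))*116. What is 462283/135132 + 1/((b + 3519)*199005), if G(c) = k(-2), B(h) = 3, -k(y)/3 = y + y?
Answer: 471135177823433/137719619470340 ≈ 3.4210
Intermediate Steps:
k(y) = -6*y (k(y) = -3*(y + y) = -6*y)
G(c) = 12 (G(c) = -6*(-2) = 12)
b = 42572 (b = (355 + 12)*116 = 367*116 = 42572)
462283/135132 + 1/((b + 3519)*199005) = 462283/135132 + 1/((42572 + 3519)*199005) = 462283*(1/135132) + (1/199005)/46091 = 462283/135132 + (1/46091)*(1/199005) = 462283/135132 + 1/9172339455 = 471135177823433/137719619470340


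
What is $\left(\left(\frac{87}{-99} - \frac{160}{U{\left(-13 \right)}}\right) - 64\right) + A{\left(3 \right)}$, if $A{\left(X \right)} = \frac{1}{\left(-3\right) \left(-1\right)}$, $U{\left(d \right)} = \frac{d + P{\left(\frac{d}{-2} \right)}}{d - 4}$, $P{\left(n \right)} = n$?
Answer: $- \frac{69070}{143} \approx -483.01$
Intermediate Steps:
$U{\left(d \right)} = \frac{d}{2 \left(-4 + d\right)}$ ($U{\left(d \right)} = \frac{d + \frac{d}{-2}}{d - 4} = \frac{d + d \left(- \frac{1}{2}\right)}{-4 + d} = \frac{d - \frac{d}{2}}{-4 + d} = \frac{\frac{1}{2} d}{-4 + d} = \frac{d}{2 \left(-4 + d\right)}$)
$A{\left(X \right)} = \frac{1}{3}$
$\left(\left(\frac{87}{-99} - \frac{160}{U{\left(-13 \right)}}\right) - 64\right) + A{\left(3 \right)} = \left(\left(\frac{87}{-99} - \frac{160}{\frac{1}{2} \left(-13\right) \frac{1}{-4 - 13}}\right) - 64\right) + \frac{1}{3} = \left(\left(87 \left(- \frac{1}{99}\right) - \frac{160}{\frac{1}{2} \left(-13\right) \frac{1}{-17}}\right) - 64\right) + \frac{1}{3} = \left(\left(- \frac{29}{33} - \frac{160}{\frac{1}{2} \left(-13\right) \left(- \frac{1}{17}\right)}\right) - 64\right) + \frac{1}{3} = \left(\left(- \frac{29}{33} - \frac{160}{\frac{13}{34}}\right) - 64\right) + \frac{1}{3} = \left(\left(- \frac{29}{33} - \frac{5440}{13}\right) - 64\right) + \frac{1}{3} = \left(- \frac{179897}{429} - 64\right) + \frac{1}{3} = - \frac{207353}{429} + \frac{1}{3} = - \frac{69070}{143}$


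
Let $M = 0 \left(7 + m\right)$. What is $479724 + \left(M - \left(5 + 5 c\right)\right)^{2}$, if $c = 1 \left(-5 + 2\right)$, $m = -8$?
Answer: $479824$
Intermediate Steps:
$c = -3$ ($c = 1 \left(-3\right) = -3$)
$M = 0$ ($M = 0 \left(7 - 8\right) = 0 \left(-1\right) = 0$)
$479724 + \left(M - \left(5 + 5 c\right)\right)^{2} = 479724 + \left(0 - -10\right)^{2} = 479724 + \left(0 + \left(-5 + 15\right)\right)^{2} = 479724 + \left(0 + 10\right)^{2} = 479724 + 10^{2} = 479724 + 100 = 479824$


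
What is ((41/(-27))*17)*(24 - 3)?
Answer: -4879/9 ≈ -542.11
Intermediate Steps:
((41/(-27))*17)*(24 - 3) = ((41*(-1/27))*17)*21 = -41/27*17*21 = -697/27*21 = -4879/9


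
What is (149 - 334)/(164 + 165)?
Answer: -185/329 ≈ -0.56231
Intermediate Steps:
(149 - 334)/(164 + 165) = -185/329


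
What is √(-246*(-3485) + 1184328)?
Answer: √2041638 ≈ 1428.9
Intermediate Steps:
√(-246*(-3485) + 1184328) = √(857310 + 1184328) = √2041638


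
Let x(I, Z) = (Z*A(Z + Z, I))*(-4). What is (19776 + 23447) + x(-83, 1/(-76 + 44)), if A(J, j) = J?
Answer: 5532543/128 ≈ 43223.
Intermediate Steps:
x(I, Z) = -8*Z² (x(I, Z) = (Z*(Z + Z))*(-4) = (Z*(2*Z))*(-4) = (2*Z²)*(-4) = -8*Z²)
(19776 + 23447) + x(-83, 1/(-76 + 44)) = (19776 + 23447) - 8/(-76 + 44)² = 43223 - 8*(1/(-32))² = 43223 - 8*(-1/32)² = 43223 - 8*1/1024 = 43223 - 1/128 = 5532543/128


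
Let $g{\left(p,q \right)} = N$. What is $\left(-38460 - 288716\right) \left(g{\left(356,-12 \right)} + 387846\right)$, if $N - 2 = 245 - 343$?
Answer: $-126862494000$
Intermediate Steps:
$N = -96$ ($N = 2 + \left(245 - 343\right) = 2 - 98 = -96$)
$g{\left(p,q \right)} = -96$
$\left(-38460 - 288716\right) \left(g{\left(356,-12 \right)} + 387846\right) = \left(-38460 - 288716\right) \left(-96 + 387846\right) = \left(-327176\right) 387750 = -126862494000$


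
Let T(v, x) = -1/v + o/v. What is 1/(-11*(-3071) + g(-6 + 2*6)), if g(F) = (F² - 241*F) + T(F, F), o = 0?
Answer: 6/194225 ≈ 3.0892e-5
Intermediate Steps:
T(v, x) = -1/v (T(v, x) = -1/v + 0/v = -1/v + 0 = -1/v)
g(F) = F² - 1/F - 241*F (g(F) = (F² - 241*F) - 1/F = F² - 1/F - 241*F)
1/(-11*(-3071) + g(-6 + 2*6)) = 1/(-11*(-3071) + (-1 + (-6 + 2*6)²*(-241 + (-6 + 2*6)))/(-6 + 2*6)) = 1/(33781 + (-1 + (-6 + 12)²*(-241 + (-6 + 12)))/(-6 + 12)) = 1/(33781 + (-1 + 6²*(-241 + 6))/6) = 1/(33781 + (-1 + 36*(-235))/6) = 1/(33781 + (-1 - 8460)/6) = 1/(33781 + (⅙)*(-8461)) = 1/(33781 - 8461/6) = 1/(194225/6) = 6/194225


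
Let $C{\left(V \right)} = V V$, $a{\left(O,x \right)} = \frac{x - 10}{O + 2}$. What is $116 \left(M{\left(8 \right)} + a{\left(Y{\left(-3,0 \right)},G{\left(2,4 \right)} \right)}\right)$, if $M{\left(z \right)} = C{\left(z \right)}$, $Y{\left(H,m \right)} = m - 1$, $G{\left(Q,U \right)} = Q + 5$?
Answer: $7076$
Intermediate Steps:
$G{\left(Q,U \right)} = 5 + Q$
$Y{\left(H,m \right)} = -1 + m$ ($Y{\left(H,m \right)} = m - 1 = -1 + m$)
$a{\left(O,x \right)} = \frac{-10 + x}{2 + O}$
$C{\left(V \right)} = V^{2}$
$M{\left(z \right)} = z^{2}$
$116 \left(M{\left(8 \right)} + a{\left(Y{\left(-3,0 \right)},G{\left(2,4 \right)} \right)}\right) = 116 \left(8^{2} + \frac{-10 + \left(5 + 2\right)}{2 + \left(-1 + 0\right)}\right) = 116 \left(64 + \frac{-10 + 7}{2 - 1}\right) = 116 \left(64 + 1^{-1} \left(-3\right)\right) = 116 \left(64 + 1 \left(-3\right)\right) = 116 \left(64 - 3\right) = 116 \cdot 61 = 7076$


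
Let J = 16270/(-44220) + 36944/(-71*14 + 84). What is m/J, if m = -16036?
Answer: 32264592360/82423469 ≈ 391.45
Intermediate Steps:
J = -82423469/2012010 (J = 16270*(-1/44220) + 36944/(-994 + 84) = -1627/4422 + 36944/(-910) = -1627/4422 + 36944*(-1/910) = -1627/4422 - 18472/455 = -82423469/2012010 ≈ -40.966)
m/J = -16036/(-82423469/2012010) = -16036*(-2012010/82423469) = 32264592360/82423469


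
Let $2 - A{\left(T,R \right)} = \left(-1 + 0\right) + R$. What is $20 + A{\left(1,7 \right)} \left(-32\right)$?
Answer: $148$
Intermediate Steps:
$A{\left(T,R \right)} = 3 - R$ ($A{\left(T,R \right)} = 2 - \left(\left(-1 + 0\right) + R\right) = 2 - \left(-1 + R\right) = 3 - R$)
$20 + A{\left(1,7 \right)} \left(-32\right) = 20 + \left(3 - 7\right) \left(-32\right) = 20 - -128 = 20 + 128 = 148$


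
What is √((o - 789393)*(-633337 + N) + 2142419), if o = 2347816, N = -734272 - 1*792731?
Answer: I*√3366721401401 ≈ 1.8349e+6*I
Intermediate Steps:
N = -1527003 (N = -734272 - 792731 = -1527003)
√((o - 789393)*(-633337 + N) + 2142419) = √((2347816 - 789393)*(-633337 - 1527003) + 2142419) = √(1558423*(-2160340) + 2142419) = √(-3366723543820 + 2142419) = √(-3366721401401) = I*√3366721401401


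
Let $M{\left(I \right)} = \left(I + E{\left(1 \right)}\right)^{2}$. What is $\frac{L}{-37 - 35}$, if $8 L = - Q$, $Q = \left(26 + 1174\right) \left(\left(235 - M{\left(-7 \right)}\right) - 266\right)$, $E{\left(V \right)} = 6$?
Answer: $- \frac{200}{3} \approx -66.667$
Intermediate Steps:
$M{\left(I \right)} = \left(6 + I\right)^{2}$ ($M{\left(I \right)} = \left(I + 6\right)^{2} = \left(6 + I\right)^{2}$)
$Q = -38400$ ($Q = \left(26 + 1174\right) \left(\left(235 - \left(6 - 7\right)^{2}\right) - 266\right) = 1200 \left(\left(235 - \left(-1\right)^{2}\right) - 266\right) = 1200 \left(\left(235 - 1\right) - 266\right) = 1200 \left(234 - 266\right) = 1200 \left(-32\right) = -38400$)
$L = 4800$ ($L = \frac{\left(-1\right) \left(-38400\right)}{8} = \frac{1}{8} \cdot 38400 = 4800$)
$\frac{L}{-37 - 35} = \frac{4800}{-37 - 35} = \frac{4800}{-72} = 4800 \left(- \frac{1}{72}\right) = - \frac{200}{3}$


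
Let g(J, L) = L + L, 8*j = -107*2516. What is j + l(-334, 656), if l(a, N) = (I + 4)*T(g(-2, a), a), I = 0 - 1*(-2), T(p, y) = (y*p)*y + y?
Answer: -894304207/2 ≈ -4.4715e+8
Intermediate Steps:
j = -67303/2 (j = (-107*2516)/8 = (⅛)*(-269212) = -67303/2 ≈ -33652.)
g(J, L) = 2*L
T(p, y) = y + p*y² (T(p, y) = (p*y)*y + y = p*y² + y = y + p*y²)
I = 2 (I = 0 + 2 = 2)
l(a, N) = 6*a*(1 + 2*a²) (l(a, N) = (2 + 4)*(a*(1 + (2*a)*a)) = 6*(a*(1 + 2*a²)) = 6*a*(1 + 2*a²))
j + l(-334, 656) = -67303/2 + (6*(-334) + 12*(-334)³) = -67303/2 + (-2004 + 12*(-37259704)) = -67303/2 + (-2004 - 447116448) = -67303/2 - 447118452 = -894304207/2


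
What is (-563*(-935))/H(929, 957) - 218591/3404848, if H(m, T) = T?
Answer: 162919983623/296221776 ≈ 549.99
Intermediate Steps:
(-563*(-935))/H(929, 957) - 218591/3404848 = -563*(-935)/957 - 218591/3404848 = 526405*(1/957) - 218591*1/3404848 = 47855/87 - 218591/3404848 = 162919983623/296221776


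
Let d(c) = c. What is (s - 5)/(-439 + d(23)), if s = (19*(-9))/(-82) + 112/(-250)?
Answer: 34467/4264000 ≈ 0.0080833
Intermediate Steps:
s = 16783/10250 (s = -171*(-1/82) + 112*(-1/250) = 171/82 - 56/125 = 16783/10250 ≈ 1.6374)
(s - 5)/(-439 + d(23)) = (16783/10250 - 5)/(-439 + 23) = -34467/10250/(-416) = -34467/10250*(-1/416) = 34467/4264000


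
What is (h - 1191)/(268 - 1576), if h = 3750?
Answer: -853/436 ≈ -1.9564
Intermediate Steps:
(h - 1191)/(268 - 1576) = (3750 - 1191)/(268 - 1576) = 2559/(-1308) = 2559*(-1/1308) = -853/436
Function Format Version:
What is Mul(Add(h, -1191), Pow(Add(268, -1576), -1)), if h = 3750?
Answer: Rational(-853, 436) ≈ -1.9564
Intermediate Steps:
Mul(Add(h, -1191), Pow(Add(268, -1576), -1)) = Mul(Add(3750, -1191), Pow(Add(268, -1576), -1)) = Mul(2559, Pow(-1308, -1)) = Mul(2559, Rational(-1, 1308)) = Rational(-853, 436)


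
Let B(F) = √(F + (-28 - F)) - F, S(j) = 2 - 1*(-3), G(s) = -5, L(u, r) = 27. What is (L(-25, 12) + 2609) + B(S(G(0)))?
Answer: 2631 + 2*I*√7 ≈ 2631.0 + 5.2915*I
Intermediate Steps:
S(j) = 5 (S(j) = 2 + 3 = 5)
B(F) = -F + 2*I*√7 (B(F) = √(-28) - F = 2*I*√7 - F = -F + 2*I*√7)
(L(-25, 12) + 2609) + B(S(G(0))) = (27 + 2609) + (-1*5 + 2*I*√7) = 2636 + (-5 + 2*I*√7) = 2631 + 2*I*√7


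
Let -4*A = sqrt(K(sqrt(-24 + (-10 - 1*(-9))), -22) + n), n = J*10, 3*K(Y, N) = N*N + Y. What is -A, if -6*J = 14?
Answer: sqrt(1242 + 15*I)/12 ≈ 2.9369 + 0.017734*I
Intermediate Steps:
K(Y, N) = Y/3 + N**2/3 (K(Y, N) = (N*N + Y)/3 = (N**2 + Y)/3 = (Y + N**2)/3 = Y/3 + N**2/3)
J = -7/3 (J = -1/6*14 = -7/3 ≈ -2.3333)
n = -70/3 (n = -7/3*10 = -70/3 ≈ -23.333)
A = -sqrt(138 + 5*I/3)/4 (A = -sqrt((sqrt(-24 + (-10 - 1*(-9)))/3 + (1/3)*(-22)**2) - 70/3)/4 = -sqrt((sqrt(-24 + (-10 + 9))/3 + (1/3)*484) - 70/3)/4 = -sqrt((sqrt(-24 - 1)/3 + 484/3) - 70/3)/4 = -sqrt((sqrt(-25)/3 + 484/3) - 70/3)/4 = -sqrt(((5*I)/3 + 484/3) - 70/3)/4 = -sqrt((5*I/3 + 484/3) - 70/3)/4 = -sqrt((484/3 + 5*I/3) - 70/3)/4 = -sqrt(138 + 5*I/3)/4 ≈ -2.9369 - 0.017734*I)
-A = -(-1)*sqrt(1242 + 15*I)/12 = sqrt(1242 + 15*I)/12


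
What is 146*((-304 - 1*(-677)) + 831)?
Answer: 175784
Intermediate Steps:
146*((-304 - 1*(-677)) + 831) = 146*((-304 + 677) + 831) = 146*(373 + 831) = 146*1204 = 175784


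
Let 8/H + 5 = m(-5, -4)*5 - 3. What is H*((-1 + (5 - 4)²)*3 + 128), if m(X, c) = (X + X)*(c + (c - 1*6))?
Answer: 256/173 ≈ 1.4798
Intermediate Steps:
m(X, c) = 2*X*(-6 + 2*c) (m(X, c) = (2*X)*(c + (c - 6)) = (2*X)*(c + (-6 + c)) = (2*X)*(-6 + 2*c) = 2*X*(-6 + 2*c))
H = 2/173 (H = 8/(-5 + ((4*(-5)*(-3 - 4))*5 - 3)) = 8/(-5 + ((4*(-5)*(-7))*5 - 3)) = 8/(-5 + (140*5 - 3)) = 8/(-5 + (700 - 3)) = 8/(-5 + 697) = 8/692 = 8*(1/692) = 2/173 ≈ 0.011561)
H*((-1 + (5 - 4)²)*3 + 128) = 2*((-1 + (5 - 4)²)*3 + 128)/173 = 2*((-1 + 1²)*3 + 128)/173 = 2*((-1 + 1)*3 + 128)/173 = 2*(0*3 + 128)/173 = 2*(0 + 128)/173 = (2/173)*128 = 256/173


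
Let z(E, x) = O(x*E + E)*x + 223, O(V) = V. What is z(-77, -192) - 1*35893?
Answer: -2859414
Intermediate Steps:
z(E, x) = 223 + x*(E + E*x) (z(E, x) = (x*E + E)*x + 223 = (E*x + E)*x + 223 = (E + E*x)*x + 223 = x*(E + E*x) + 223 = 223 + x*(E + E*x))
z(-77, -192) - 1*35893 = (223 - 77*(-192)*(1 - 192)) - 1*35893 = (223 - 77*(-192)*(-191)) - 35893 = (223 - 2823744) - 35893 = -2823521 - 35893 = -2859414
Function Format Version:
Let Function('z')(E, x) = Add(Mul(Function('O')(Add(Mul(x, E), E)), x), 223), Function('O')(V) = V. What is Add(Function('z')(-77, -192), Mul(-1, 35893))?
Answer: -2859414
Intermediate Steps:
Function('z')(E, x) = Add(223, Mul(x, Add(E, Mul(E, x)))) (Function('z')(E, x) = Add(Mul(Add(Mul(x, E), E), x), 223) = Add(Mul(Add(Mul(E, x), E), x), 223) = Add(Mul(Add(E, Mul(E, x)), x), 223) = Add(Mul(x, Add(E, Mul(E, x))), 223) = Add(223, Mul(x, Add(E, Mul(E, x)))))
Add(Function('z')(-77, -192), Mul(-1, 35893)) = Add(Add(223, Mul(-77, -192, Add(1, -192))), Mul(-1, 35893)) = Add(Add(223, Mul(-77, -192, -191)), -35893) = Add(Add(223, -2823744), -35893) = Add(-2823521, -35893) = -2859414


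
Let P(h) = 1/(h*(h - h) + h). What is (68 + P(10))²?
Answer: 463761/100 ≈ 4637.6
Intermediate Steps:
P(h) = 1/h (P(h) = 1/(h*0 + h) = 1/(0 + h) = 1/h)
(68 + P(10))² = (68 + 1/10)² = (68 + ⅒)² = (681/10)² = 463761/100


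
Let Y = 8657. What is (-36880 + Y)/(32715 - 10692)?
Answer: -28223/22023 ≈ -1.2815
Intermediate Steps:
(-36880 + Y)/(32715 - 10692) = (-36880 + 8657)/(32715 - 10692) = -28223/22023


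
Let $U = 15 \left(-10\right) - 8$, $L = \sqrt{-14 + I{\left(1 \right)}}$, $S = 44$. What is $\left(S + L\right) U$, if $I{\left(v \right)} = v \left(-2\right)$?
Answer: $-6952 - 632 i \approx -6952.0 - 632.0 i$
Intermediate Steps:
$I{\left(v \right)} = - 2 v$
$L = 4 i$ ($L = \sqrt{-14 - 2} = \sqrt{-16} = 4 i \approx 4.0 i$)
$U = -158$ ($U = -150 - 8 = -158$)
$\left(S + L\right) U = \left(44 + 4 i\right) \left(-158\right) = -6952 - 632 i$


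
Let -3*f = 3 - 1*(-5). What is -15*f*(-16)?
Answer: -640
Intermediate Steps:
f = -8/3 (f = -(3 - 1*(-5))/3 = -(3 + 5)/3 = -⅓*8 = -8/3 ≈ -2.6667)
-15*f*(-16) = -15*(-8/3)*(-16) = 40*(-16) = -640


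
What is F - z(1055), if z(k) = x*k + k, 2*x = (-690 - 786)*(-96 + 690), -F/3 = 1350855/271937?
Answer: 125765801778920/271937 ≈ 4.6248e+8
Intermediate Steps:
F = -4052565/271937 ≈ -14.903
x = -438372 (x = ((-690 - 786)*(-96 + 690))/2 = (-1476*594)/2 = (1/2)*(-876744) = -438372)
z(k) = -438371*k (z(k) = -438372*k + k = -438371*k)
F - z(1055) = -4052565/271937 - (-438371)*1055 = -4052565/271937 - 1*(-462481405) = -4052565/271937 + 462481405 = 125765801778920/271937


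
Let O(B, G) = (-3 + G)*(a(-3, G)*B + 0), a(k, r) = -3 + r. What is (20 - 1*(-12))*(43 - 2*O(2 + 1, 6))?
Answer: -352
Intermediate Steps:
O(B, G) = B*(-3 + G)² (O(B, G) = (-3 + G)*((-3 + G)*B + 0) = (-3 + G)*(B*(-3 + G) + 0) = (-3 + G)*(B*(-3 + G)) = B*(-3 + G)²)
(20 - 1*(-12))*(43 - 2*O(2 + 1, 6)) = (20 - 1*(-12))*(43 - 2*(2 + 1)*(-3 + 6)²) = (20 + 12)*(43 - 6*3²) = 32*(43 - 6*9) = 32*(43 - 2*27) = 32*(43 - 54) = 32*(-11) = -352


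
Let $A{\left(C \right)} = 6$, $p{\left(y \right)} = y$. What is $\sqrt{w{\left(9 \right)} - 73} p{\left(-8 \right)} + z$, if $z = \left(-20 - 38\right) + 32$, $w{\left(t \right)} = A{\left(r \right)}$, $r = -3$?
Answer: $-26 - 8 i \sqrt{67} \approx -26.0 - 65.483 i$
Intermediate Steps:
$w{\left(t \right)} = 6$
$z = -26$ ($z = -58 + 32 = -26$)
$\sqrt{w{\left(9 \right)} - 73} p{\left(-8 \right)} + z = \sqrt{6 - 73} \left(-8\right) - 26 = \sqrt{-67} \left(-8\right) - 26 = i \sqrt{67} \left(-8\right) - 26 = - 8 i \sqrt{67} - 26 = -26 - 8 i \sqrt{67}$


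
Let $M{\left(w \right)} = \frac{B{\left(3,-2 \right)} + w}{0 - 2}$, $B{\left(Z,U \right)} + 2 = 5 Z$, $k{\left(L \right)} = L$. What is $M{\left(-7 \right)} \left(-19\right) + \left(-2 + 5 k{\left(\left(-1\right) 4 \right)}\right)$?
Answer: $35$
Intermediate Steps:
$B{\left(Z,U \right)} = -2 + 5 Z$
$M{\left(w \right)} = - \frac{13}{2} - \frac{w}{2}$ ($M{\left(w \right)} = \frac{\left(-2 + 5 \cdot 3\right) + w}{0 - 2} = \frac{\left(-2 + 15\right) + w}{-2} = \left(13 + w\right) \left(- \frac{1}{2}\right) = - \frac{13}{2} - \frac{w}{2}$)
$M{\left(-7 \right)} \left(-19\right) + \left(-2 + 5 k{\left(\left(-1\right) 4 \right)}\right) = \left(- \frac{13}{2} - - \frac{7}{2}\right) \left(-19\right) + \left(-2 + 5 \left(\left(-1\right) 4\right)\right) = \left(- \frac{13}{2} + \frac{7}{2}\right) \left(-19\right) + \left(-2 + 5 \left(-4\right)\right) = \left(-3\right) \left(-19\right) - 22 = 57 - 22 = 35$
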